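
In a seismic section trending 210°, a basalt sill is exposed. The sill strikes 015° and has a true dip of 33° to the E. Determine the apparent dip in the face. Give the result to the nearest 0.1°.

The section lies 15° from the strike.
tan(apparent dip) = tan 33° · sin 15° = 0.1681
α = arctan(0.1681) = 9.54°

9.5°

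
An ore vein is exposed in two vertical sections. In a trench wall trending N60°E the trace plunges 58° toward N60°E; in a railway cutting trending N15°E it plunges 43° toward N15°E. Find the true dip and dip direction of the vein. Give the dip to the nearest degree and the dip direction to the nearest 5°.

true dip 58°, dip direction 070°

The two traces are lines in the plane: v₁ = (sin 60°·cos 58°, cos 60°·cos 58°, −sin 58°), v₂ = (sin 15°·cos 43°, cos 15°·cos 43°, −sin 43°).
n = v₁ × v₂ = (0.418, 0.152, 0.274) (taken with n_z > 0).
True dip = arccos(n_z / |n|) = arccos(0.5241) = 58.4°.
The horizontal component of n points toward azimuth atan2(n_x, n_y) = 70°, the dip direction.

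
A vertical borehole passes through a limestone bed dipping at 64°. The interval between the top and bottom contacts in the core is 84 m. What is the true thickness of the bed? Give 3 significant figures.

36.8 m

True thickness t = h · cos(dip) = 84 × cos 64°
t = 84 × 0.4384 = 36.823 m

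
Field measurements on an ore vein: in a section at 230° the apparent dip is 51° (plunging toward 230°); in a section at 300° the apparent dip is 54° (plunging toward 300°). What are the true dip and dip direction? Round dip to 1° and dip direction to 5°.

true dip 58°, dip direction 270°

The two traces are lines in the plane: v₁ = (sin 230°·cos 51°, cos 230°·cos 51°, −sin 51°), v₂ = (sin 300°·cos 54°, cos 300°·cos 54°, −sin 54°).
Cross product v₁ × v₂ gives the pole to the plane: n ∝ (-0.556, -0.006, 0.348).
Dip δ = arctan(|n_h|/n_z) = arctan(0.556/0.348) = 58.0°.
The horizontal component of n points toward azimuth atan2(n_x, n_y) = 269°, the dip direction.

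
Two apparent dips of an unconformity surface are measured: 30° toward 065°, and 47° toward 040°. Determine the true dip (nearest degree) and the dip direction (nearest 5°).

true dip 55°, dip direction 000°

Represent each trace as a vector plunging at its apparent dip toward its trend (east-north-up frame): v₁ = (0.785, 0.366, -0.500), v₂ = (0.438, 0.522, -0.731).
n = v₁ × v₂ = (-0.006, 0.355, 0.250) (taken with n_z > 0).
Dip δ = arctan(|n_h|/n_z) = arctan(0.355/0.250) = 54.9°.
Dip direction = azimuth of (n_x, n_y) = atan2(-0.006, 0.355) = 359°.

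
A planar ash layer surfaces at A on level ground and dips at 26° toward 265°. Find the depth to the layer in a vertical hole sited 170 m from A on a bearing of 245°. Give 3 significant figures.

77.9 m

The hole lies 20° from the dip direction, so the down-dip offset is 170 × cos 20° = 159.75 m.
Depth = down-dip offset × tan(dip) = 159.75 × tan 26° = 159.75 × 0.4877
Depth = 77.91 m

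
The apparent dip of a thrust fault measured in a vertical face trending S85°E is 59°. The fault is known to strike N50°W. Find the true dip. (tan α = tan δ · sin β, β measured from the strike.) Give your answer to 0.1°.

β = acute angle between strike N50°W and section S85°E = 35°.
tan(true dip) = tan 59° / sin 35° = 2.9016
true dip = arctan 2.9016 = 70.98°

71.0°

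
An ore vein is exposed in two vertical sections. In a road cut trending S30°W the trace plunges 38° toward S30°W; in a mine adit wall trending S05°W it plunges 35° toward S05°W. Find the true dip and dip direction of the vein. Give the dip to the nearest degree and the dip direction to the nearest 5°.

true dip 38°, dip direction 210°

The two traces are lines in the plane: v₁ = (sin 210°·cos 38°, cos 210°·cos 38°, −sin 38°), v₂ = (sin 185°·cos 35°, cos 185°·cos 35°, −sin 35°).
Cross product v₁ × v₂ gives the pole to the plane: n ∝ (-0.111, -0.182, 0.273).
True dip = arccos(n_z / |n|) = arccos(0.7879) = 38.0°.
Dip direction = azimuth of (n_x, n_y) = atan2(-0.111, -0.182) = 211°.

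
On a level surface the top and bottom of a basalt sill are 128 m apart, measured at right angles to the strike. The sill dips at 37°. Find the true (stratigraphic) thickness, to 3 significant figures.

True thickness t = w · sin(dip) = 128 × sin 37°
t = 128 × 0.6018 = 77.032 m

77.0 m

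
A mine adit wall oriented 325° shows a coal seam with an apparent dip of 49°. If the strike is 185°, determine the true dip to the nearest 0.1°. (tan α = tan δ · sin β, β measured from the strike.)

60.8°

The section is 40° from the strike.
tan(true dip) = tan 49° / sin 40° = 1.7897
true dip = arctan 1.7897 = 60.80°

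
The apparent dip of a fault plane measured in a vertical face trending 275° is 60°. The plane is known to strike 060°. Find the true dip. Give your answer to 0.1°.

The section is 35° from the strike.
tan δ = tan α / sin β = tan 60° / sin 35° = 1.7321 / 0.5736 = 3.0197
true dip = arctan 3.0197 = 71.68°

71.7°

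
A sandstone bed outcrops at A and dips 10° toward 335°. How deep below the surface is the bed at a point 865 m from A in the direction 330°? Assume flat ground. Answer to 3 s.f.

The hole lies 5° from the dip direction, so the down-dip offset is 865 × cos 5° = 861.71 m.
Depth = down-dip offset × tan(dip) = 861.71 × tan 10° = 861.71 × 0.1763
Depth = 151.94 m

152 m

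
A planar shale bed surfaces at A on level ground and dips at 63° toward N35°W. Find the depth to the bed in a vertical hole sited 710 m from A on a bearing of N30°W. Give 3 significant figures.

The hole lies 5° from the dip direction, so the down-dip offset is 710 × cos 5° = 707.30 m.
Depth = down-dip offset × tan(dip) = 707.30 × tan 63° = 707.30 × 1.9626
Depth = 1388.15 m

1390 m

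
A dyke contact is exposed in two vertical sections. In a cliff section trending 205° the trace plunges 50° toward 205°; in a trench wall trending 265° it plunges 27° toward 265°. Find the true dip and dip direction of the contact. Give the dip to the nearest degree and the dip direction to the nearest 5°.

true dip 50°, dip direction 200°

Each apparent-dip line lies in the plane. As unit vectors (x east, y north, z up), v₁ plunges 50°→205° and v₂ plunges 27°→265°.
The plane normal is n = v₁ × v₂ ∝ (-0.205, -0.557, 0.496).
True dip = arccos(n_z / |n|) = arccos(0.6415) = 50.1°.
Dip direction = atan2(-0.205, -0.557) = 200° (azimuth of n's horizontal projection).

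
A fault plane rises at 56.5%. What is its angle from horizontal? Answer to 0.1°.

29.5°

tan θ = 56.5/100 = 0.5650
θ = arctan(0.5650) = 29.47°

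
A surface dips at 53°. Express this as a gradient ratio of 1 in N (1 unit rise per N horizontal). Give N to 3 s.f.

1 : N means tan θ = 1/N, so N = 1/tan 53° = 1/1.3270

1 in 0.754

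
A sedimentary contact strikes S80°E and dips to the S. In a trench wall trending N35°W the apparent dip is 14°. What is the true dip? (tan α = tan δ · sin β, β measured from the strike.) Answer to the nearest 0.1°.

β = acute angle between strike S80°E and section N35°W = 45°.
tan δ = tan α / sin β = tan 14° / sin 45° = 0.2493 / 0.7071 = 0.3526
δ = arctan(0.3526) = 19.42°

19.4°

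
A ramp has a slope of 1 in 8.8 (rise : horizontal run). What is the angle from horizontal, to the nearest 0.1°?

6.5°

tan θ = 1/8.8 = 0.1136
θ = arctan(0.1136) = 6.48°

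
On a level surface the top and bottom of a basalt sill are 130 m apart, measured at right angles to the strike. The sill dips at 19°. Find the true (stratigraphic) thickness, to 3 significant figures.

True thickness t = w · sin(dip) = 130 × sin 19°
t = 130 × 0.3256 = 42.324 m

42.3 m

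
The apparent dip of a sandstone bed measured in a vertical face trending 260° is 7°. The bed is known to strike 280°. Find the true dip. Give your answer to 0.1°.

19.7°

The section is 20° from the strike.
tan δ = tan α / sin β = tan 7° / sin 20° = 0.1228 / 0.3420 = 0.3590
true dip = arctan 0.3590 = 19.75°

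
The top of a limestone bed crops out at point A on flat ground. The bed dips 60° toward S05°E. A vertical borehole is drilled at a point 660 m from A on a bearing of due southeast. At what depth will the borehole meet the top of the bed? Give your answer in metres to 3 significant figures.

The hole lies 40° from the dip direction, so the down-dip offset is 660 × cos 40° = 505.59 m.
Depth = down-dip offset × tan(dip) = 505.59 × tan 60° = 505.59 × 1.7321
Depth = 875.71 m

876 m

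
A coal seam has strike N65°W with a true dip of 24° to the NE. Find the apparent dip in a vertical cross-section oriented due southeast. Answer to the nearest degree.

The section lies 20° from the strike.
tan(apparent dip) = tan 24° · sin 20° = 0.1523
apparent dip = arctan 0.1523 = 8.66°

9°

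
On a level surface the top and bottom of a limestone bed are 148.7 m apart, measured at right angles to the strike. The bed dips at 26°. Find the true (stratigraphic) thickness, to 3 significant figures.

65.2 m

True thickness t = w · sin(dip) = 148.7 × sin 26°
t = 148.7 × 0.4384 = 65.186 m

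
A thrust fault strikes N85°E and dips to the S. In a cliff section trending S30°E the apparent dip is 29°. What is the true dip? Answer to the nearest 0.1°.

β = acute angle between strike N85°E and section S30°E = 65°.
tan δ = tan α / sin β = tan 29° / sin 65° = 0.5543 / 0.9063 = 0.6116
true dip = arctan 0.6116 = 31.45°

31.5°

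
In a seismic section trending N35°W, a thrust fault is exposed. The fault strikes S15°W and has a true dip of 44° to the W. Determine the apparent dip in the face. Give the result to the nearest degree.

Angle between strike (S15°W) and section (N35°W): β = 50°.
tan α = tan 44° × sin 50° = 0.9657 × 0.7660 = 0.7398
α = arctan(0.7398) = 36.49°

36°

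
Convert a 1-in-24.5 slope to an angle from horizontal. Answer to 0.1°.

2.3°

tan θ = 1/24.5 = 0.0408
θ = arctan(0.0408) = 2.34°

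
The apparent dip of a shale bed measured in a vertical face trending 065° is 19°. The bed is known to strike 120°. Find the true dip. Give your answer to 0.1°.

The section is 55° from the strike.
tan(true dip) = tan 19° / sin 55° = 0.4203
true dip = arctan 0.4203 = 22.80°

22.8°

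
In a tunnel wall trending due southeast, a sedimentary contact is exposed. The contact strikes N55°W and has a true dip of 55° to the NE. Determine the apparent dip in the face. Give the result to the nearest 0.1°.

13.9°

The strike is N55°W and the section trends due southeast; the acute angle between them is β = 10°.
tan(apparent dip) = tan 55° · sin 10° = 0.2480
apparent dip = arctan 0.2480 = 13.93°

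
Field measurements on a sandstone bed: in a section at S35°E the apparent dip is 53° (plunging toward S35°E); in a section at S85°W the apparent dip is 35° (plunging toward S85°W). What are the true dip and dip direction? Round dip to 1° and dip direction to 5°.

true dip 64°, dip direction 195°

Each apparent-dip line lies in the plane. As unit vectors (x east, y north, z up), v₁ plunges 53°→S35°E and v₂ plunges 35°→S85°W.
The plane normal is n = v₁ × v₂ ∝ (-0.226, -0.850, 0.427).
Dip δ = arctan(|n_h|/n_z) = arctan(0.879/0.427) = 64.1°.
Dip direction = azimuth of (n_x, n_y) = atan2(-0.226, -0.850) = 195°.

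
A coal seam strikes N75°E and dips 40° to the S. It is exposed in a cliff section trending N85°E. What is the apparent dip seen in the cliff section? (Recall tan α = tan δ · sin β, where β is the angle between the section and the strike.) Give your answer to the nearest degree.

8°

The strike is N75°E and the section trends N85°E; the acute angle between them is β = 10°.
tan(apparent dip) = tan 40° · sin 10° = 0.1457
apparent dip = arctan 0.1457 = 8.29°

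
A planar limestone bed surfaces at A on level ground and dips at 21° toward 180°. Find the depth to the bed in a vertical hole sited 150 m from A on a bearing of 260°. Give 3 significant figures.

10.00 m

The hole lies 80° from the dip direction, so the down-dip offset is 150 × cos 80° = 26.05 m.
Depth = down-dip offset × tan(dip) = 26.05 × tan 21° = 26.05 × 0.3839
Depth = 10.00 m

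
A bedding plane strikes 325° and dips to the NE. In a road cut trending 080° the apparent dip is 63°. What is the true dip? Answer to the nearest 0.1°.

65.2°

β = acute angle between strike 325° and section 080° = 65°.
tan δ = tan α / sin β = tan 63° / sin 65° = 1.9626 / 0.9063 = 2.1655
true dip = arctan 2.1655 = 65.21°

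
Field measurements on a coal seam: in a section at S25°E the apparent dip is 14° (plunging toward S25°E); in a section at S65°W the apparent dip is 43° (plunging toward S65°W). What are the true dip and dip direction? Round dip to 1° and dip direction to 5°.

Represent each trace as a vector plunging at its apparent dip toward its trend (east-north-up frame): v₁ = (0.410, -0.879, -0.242), v₂ = (-0.663, -0.309, -0.682).
n = v₁ × v₂ = (-0.525, -0.440, 0.710) (taken with n_z > 0).
True dip = arccos(n_z / |n|) = arccos(0.7195) = 44.0°.
The horizontal component of n points toward azimuth atan2(n_x, n_y) = 230°, the dip direction.

true dip 44°, dip direction 230°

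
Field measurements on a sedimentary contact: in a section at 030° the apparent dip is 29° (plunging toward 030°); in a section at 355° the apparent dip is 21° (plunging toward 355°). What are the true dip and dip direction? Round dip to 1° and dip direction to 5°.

The two traces are lines in the plane: v₁ = (sin 30°·cos 29°, cos 30°·cos 29°, −sin 29°), v₂ = (sin 355°·cos 21°, cos 355°·cos 21°, −sin 21°).
The plane normal is n = v₁ × v₂ ∝ (0.179, 0.196, 0.468).
Dip δ = arctan(|n_h|/n_z) = arctan(0.266/0.468) = 29.6°.
The horizontal component of n points toward azimuth atan2(n_x, n_y) = 42°, the dip direction.

true dip 30°, dip direction 040°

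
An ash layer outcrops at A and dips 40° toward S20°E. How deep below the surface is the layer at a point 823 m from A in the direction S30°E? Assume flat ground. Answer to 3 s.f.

680 m

The hole lies 10° from the dip direction, so the down-dip offset is 823 × cos 10° = 810.50 m.
Depth = down-dip offset × tan(dip) = 810.50 × tan 40° = 810.50 × 0.8391
Depth = 680.09 m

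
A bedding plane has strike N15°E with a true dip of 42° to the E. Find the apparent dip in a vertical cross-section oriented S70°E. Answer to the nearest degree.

42°

The section lies 85° from the strike.
tan α = tan 42° × sin 85° = 0.9004 × 0.9962 = 0.8970
α = arctan(0.8970) = 41.89°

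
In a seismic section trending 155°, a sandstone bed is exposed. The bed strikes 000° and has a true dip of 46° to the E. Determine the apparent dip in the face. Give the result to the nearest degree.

Angle between strike (000°) and section (155°): β = 25°.
tan α = tan 46° × sin 25° = 1.0355 × 0.4226 = 0.4376
α = arctan(0.4376) = 23.64°

24°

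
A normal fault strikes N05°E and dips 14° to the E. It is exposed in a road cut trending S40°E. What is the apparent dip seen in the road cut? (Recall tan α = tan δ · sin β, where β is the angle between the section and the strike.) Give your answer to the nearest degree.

10°

The strike is N05°E and the section trends S40°E; the acute angle between them is β = 45°.
tan(apparent dip) = tan 14° · sin 45° = 0.1763
apparent dip = arctan 0.1763 = 10.00°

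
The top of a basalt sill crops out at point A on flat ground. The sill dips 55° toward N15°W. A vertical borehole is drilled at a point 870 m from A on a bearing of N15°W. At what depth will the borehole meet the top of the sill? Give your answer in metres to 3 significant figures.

1240 m

The hole is directly down-dip from the outcrop, so the down-dip offset is 870 m.
Depth = down-dip offset × tan(dip) = 870.00 × tan 55° = 870.00 × 1.4281
Depth = 1242.49 m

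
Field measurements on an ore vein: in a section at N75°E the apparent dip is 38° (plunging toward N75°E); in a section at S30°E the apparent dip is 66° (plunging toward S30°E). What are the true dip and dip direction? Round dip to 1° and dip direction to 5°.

true dip 66°, dip direction 145°

Represent each trace as a vector plunging at its apparent dip toward its trend (east-north-up frame): v₁ = (0.761, 0.204, -0.616), v₂ = (0.203, -0.352, -0.914).
n = v₁ × v₂ = (0.403, -0.570, 0.310) (taken with n_z > 0).
Dip δ = arctan(|n_h|/n_z) = arctan(0.698/0.310) = 66.1°.
Dip direction = azimuth of (n_x, n_y) = atan2(0.403, -0.570) = 145°.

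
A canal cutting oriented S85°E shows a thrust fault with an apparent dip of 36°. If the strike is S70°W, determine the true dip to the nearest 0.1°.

β = acute angle between strike S70°W and section S85°E = 25°.
tan(true dip) = tan 36° / sin 25° = 1.7191
δ = arctan(1.7191) = 59.81°

59.8°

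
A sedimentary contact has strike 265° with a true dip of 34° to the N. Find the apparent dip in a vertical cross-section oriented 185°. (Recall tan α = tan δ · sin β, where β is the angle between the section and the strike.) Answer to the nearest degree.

34°

The strike is 265° and the section trends 185°; the acute angle between them is β = 80°.
tan α = tan 34° × sin 80° = 0.6745 × 0.9848 = 0.6643
α = arctan(0.6643) = 33.59°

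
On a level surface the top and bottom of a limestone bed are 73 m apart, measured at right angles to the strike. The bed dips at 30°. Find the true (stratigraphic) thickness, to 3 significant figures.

True thickness t = w · sin(dip) = 73 × sin 30°
t = 73 × 0.5000 = 36.500 m

36.5 m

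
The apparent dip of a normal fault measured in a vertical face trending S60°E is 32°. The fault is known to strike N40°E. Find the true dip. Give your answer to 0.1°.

The section is 80° from the strike.
tan δ = tan α / sin β = tan 32° / sin 80° = 0.6249 / 0.9848 = 0.6345
true dip = arctan 0.6345 = 32.40°

32.4°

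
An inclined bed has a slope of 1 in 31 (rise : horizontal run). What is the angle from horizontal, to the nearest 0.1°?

1.8°

tan θ = 1/31 = 0.0323
θ = arctan(0.0323) = 1.85°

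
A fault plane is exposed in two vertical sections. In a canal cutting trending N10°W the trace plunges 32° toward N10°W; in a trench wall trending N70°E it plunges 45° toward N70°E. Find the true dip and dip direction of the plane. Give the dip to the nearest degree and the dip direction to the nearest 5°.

Represent each trace as a vector plunging at its apparent dip toward its trend (east-north-up frame): v₁ = (-0.147, 0.835, -0.530), v₂ = (0.664, 0.242, -0.707).
n = v₁ × v₂ = (0.462, 0.456, 0.591) (taken with n_z > 0).
tan δ = √(n_x²+n_y²)/n_z = 0.650/0.591, so δ = 47.7°.
Dip direction = atan2(0.462, 0.456) = 45° (azimuth of n's horizontal projection).

true dip 48°, dip direction 045°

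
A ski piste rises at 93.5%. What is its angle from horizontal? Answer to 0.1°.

tan θ = 93.5/100 = 0.9350
θ = arctan(0.9350) = 43.08°

43.1°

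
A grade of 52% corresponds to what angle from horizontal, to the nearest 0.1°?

27.5°

tan θ = 52/100 = 0.5200
θ = arctan(0.5200) = 27.47°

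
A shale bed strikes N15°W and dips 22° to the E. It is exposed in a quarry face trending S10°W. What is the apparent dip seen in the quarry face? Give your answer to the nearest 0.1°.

9.7°

The section lies 25° from the strike.
tan(apparent dip) = tan 22° · sin 25° = 0.1707
α = arctan(0.1707) = 9.69°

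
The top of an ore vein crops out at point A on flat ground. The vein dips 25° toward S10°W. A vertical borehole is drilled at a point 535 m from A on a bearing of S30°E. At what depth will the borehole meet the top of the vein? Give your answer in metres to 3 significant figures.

191 m

The hole lies 40° from the dip direction, so the down-dip offset is 535 × cos 40° = 409.83 m.
Depth = down-dip offset × tan(dip) = 409.83 × tan 25° = 409.83 × 0.4663
Depth = 191.11 m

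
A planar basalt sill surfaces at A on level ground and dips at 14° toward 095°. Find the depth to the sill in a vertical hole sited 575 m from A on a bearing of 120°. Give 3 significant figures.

130 m

The hole lies 25° from the dip direction, so the down-dip offset is 575 × cos 25° = 521.13 m.
Depth = down-dip offset × tan(dip) = 521.13 × tan 14° = 521.13 × 0.2493
Depth = 129.93 m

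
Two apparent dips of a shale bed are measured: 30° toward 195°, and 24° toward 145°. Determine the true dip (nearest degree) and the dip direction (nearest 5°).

The two traces are lines in the plane: v₁ = (sin 195°·cos 30°, cos 195°·cos 30°, −sin 30°), v₂ = (sin 145°·cos 24°, cos 145°·cos 24°, −sin 24°).
The plane normal is n = v₁ × v₂ ∝ (-0.034, -0.353, 0.606).
tan δ = √(n_x²+n_y²)/n_z = 0.355/0.606, so δ = 30.3°.
The horizontal component of n points toward azimuth atan2(n_x, n_y) = 185°, the dip direction.

true dip 30°, dip direction 185°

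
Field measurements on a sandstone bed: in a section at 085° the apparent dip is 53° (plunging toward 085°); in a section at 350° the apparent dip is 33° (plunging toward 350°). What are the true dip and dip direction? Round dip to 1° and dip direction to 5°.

The two traces are lines in the plane: v₁ = (sin 85°·cos 53°, cos 85°·cos 53°, −sin 53°), v₂ = (sin 350°·cos 33°, cos 350°·cos 33°, −sin 33°).
Cross product v₁ × v₂ gives the pole to the plane: n ∝ (0.631, 0.443, 0.503).
Dip δ = arctan(|n_h|/n_z) = arctan(0.771/0.503) = 56.9°.
The horizontal component of n points toward azimuth atan2(n_x, n_y) = 55°, the dip direction.

true dip 57°, dip direction 055°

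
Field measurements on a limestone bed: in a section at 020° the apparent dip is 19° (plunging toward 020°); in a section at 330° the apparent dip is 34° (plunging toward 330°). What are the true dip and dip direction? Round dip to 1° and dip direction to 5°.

true dip 34°, dip direction 320°

Each apparent-dip line lies in the plane. As unit vectors (x east, y north, z up), v₁ plunges 19°→020° and v₂ plunges 34°→330°.
n = v₁ × v₂ = (-0.263, 0.316, 0.600) (taken with n_z > 0).
tan δ = √(n_x²+n_y²)/n_z = 0.411/0.600, so δ = 34.4°.
Dip direction = azimuth of (n_x, n_y) = atan2(-0.263, 0.316) = 320°.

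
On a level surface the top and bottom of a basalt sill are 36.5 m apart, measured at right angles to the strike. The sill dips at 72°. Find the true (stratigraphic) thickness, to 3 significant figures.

34.7 m

True thickness t = w · sin(dip) = 36.5 × sin 72°
t = 36.5 × 0.9511 = 34.714 m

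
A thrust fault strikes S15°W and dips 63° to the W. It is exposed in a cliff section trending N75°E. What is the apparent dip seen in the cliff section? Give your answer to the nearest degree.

The section lies 60° from the strike.
tan(apparent dip) = tan 63° · sin 60° = 1.6997
apparent dip = arctan 1.6997 = 59.53°

60°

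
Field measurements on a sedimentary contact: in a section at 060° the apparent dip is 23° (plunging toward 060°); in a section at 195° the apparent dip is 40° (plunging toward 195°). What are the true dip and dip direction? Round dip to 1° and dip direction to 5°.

The two traces are lines in the plane: v₁ = (sin 60°·cos 23°, cos 60°·cos 23°, −sin 23°), v₂ = (sin 195°·cos 40°, cos 195°·cos 40°, −sin 40°).
The plane normal is n = v₁ × v₂ ∝ (0.585, -0.590, 0.499).
Dip δ = arctan(|n_h|/n_z) = arctan(0.831/0.499) = 59.0°.
The horizontal component of n points toward azimuth atan2(n_x, n_y) = 135°, the dip direction.

true dip 59°, dip direction 135°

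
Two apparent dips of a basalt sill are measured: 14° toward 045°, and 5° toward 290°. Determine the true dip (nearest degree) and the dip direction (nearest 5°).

true dip 18°, dip direction 005°

Each apparent-dip line lies in the plane. As unit vectors (x east, y north, z up), v₁ plunges 14°→045° and v₂ plunges 5°→290°.
n = v₁ × v₂ = (0.023, 0.286, 0.876) (taken with n_z > 0).
True dip = arccos(n_z / |n|) = arccos(0.9503) = 18.1°.
The horizontal component of n points toward azimuth atan2(n_x, n_y) = 5°, the dip direction.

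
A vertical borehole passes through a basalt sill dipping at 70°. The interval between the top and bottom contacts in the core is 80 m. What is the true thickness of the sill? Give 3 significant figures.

True thickness t = h · cos(dip) = 80 × cos 70°
t = 80 × 0.3420 = 27.362 m

27.4 m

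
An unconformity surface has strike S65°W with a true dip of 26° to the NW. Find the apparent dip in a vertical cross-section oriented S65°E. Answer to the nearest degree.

Angle between strike (S65°W) and section (S65°E): β = 50°.
tan α = tan 26° × sin 50° = 0.4877 × 0.7660 = 0.3736
α = arctan(0.3736) = 20.49°

20°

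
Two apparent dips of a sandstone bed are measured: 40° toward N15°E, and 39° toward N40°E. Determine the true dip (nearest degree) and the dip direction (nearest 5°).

The two traces are lines in the plane: v₁ = (sin 15°·cos 40°, cos 15°·cos 40°, −sin 40°), v₂ = (sin 40°·cos 39°, cos 40°·cos 39°, −sin 39°).
n = v₁ × v₂ = (0.083, 0.196, 0.252) (taken with n_z > 0).
Dip δ = arctan(|n_h|/n_z) = arctan(0.213/0.252) = 40.3°.
The horizontal component of n points toward azimuth atan2(n_x, n_y) = 23°, the dip direction.

true dip 40°, dip direction 025°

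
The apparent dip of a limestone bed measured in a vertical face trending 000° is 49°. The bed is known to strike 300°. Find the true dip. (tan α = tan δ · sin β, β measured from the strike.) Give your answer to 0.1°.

53.0°

The section is 60° from the strike.
tan δ = tan α / sin β = tan 49° / sin 60° = 1.1504 / 0.8660 = 1.3283
true dip = arctan 1.3283 = 53.03°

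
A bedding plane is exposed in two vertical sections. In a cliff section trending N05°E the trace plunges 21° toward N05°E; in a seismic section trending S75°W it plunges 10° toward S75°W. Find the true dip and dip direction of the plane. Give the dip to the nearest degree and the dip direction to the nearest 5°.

Each apparent-dip line lies in the plane. As unit vectors (x east, y north, z up), v₁ plunges 21°→N05°E and v₂ plunges 10°→S75°W.
The plane normal is n = v₁ × v₂ ∝ (-0.253, 0.355, 0.864).
Dip δ = arctan(|n_h|/n_z) = arctan(0.436/0.864) = 26.8°.
Dip direction = atan2(-0.253, 0.355) = 325° (azimuth of n's horizontal projection).

true dip 27°, dip direction 325°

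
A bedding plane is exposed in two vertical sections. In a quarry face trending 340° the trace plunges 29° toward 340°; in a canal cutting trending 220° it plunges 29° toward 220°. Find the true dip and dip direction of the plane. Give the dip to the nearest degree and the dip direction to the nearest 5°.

Each apparent-dip line lies in the plane. As unit vectors (x east, y north, z up), v₁ plunges 29°→340° and v₂ plunges 29°→220°.
The plane normal is n = v₁ × v₂ ∝ (-0.723, 0.128, 0.662).
True dip = arccos(n_z / |n|) = arccos(0.6698) = 47.9°.
The horizontal component of n points toward azimuth atan2(n_x, n_y) = 280°, the dip direction.

true dip 48°, dip direction 280°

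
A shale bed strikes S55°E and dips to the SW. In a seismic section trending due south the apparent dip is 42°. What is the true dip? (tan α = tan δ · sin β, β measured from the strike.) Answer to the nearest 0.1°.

47.7°

β = acute angle between strike S55°E and section due south = 55°.
tan(true dip) = tan 42° / sin 55° = 1.0992
δ = arctan(1.0992) = 47.71°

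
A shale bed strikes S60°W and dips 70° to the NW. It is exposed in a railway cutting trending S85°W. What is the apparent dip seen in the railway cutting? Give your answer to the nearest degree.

49°

Angle between strike (S60°W) and section (S85°W): β = 25°.
tan(apparent dip) = tan 70° · sin 25° = 1.1611
α = arctan(1.1611) = 49.26°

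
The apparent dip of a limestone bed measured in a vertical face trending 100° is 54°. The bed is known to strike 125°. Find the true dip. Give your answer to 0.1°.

The section is 25° from the strike.
tan δ = tan α / sin β = tan 54° / sin 25° = 1.3764 / 0.4226 = 3.2568
true dip = arctan 3.2568 = 72.93°

72.9°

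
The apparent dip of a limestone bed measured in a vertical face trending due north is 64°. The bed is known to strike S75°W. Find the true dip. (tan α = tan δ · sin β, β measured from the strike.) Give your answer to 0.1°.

64.8°

The section is 75° from the strike.
tan δ = tan α / sin β = tan 64° / sin 75° = 2.0503 / 0.9659 = 2.1226
true dip = arctan 2.1226 = 64.77°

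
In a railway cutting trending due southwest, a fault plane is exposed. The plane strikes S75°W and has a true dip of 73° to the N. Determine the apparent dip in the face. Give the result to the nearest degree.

The section lies 30° from the strike.
tan(apparent dip) = tan 73° · sin 30° = 1.6354
α = arctan(1.6354) = 58.56°

59°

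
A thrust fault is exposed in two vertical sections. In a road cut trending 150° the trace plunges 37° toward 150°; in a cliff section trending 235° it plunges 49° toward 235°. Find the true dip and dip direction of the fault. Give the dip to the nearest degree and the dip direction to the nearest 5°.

Represent each trace as a vector plunging at its apparent dip toward its trend (east-north-up frame): v₁ = (0.399, -0.692, -0.602), v₂ = (-0.537, -0.376, -0.755).
The plane normal is n = v₁ × v₂ ∝ (-0.296, -0.625, 0.522).
tan δ = √(n_x²+n_y²)/n_z = 0.691/0.522, so δ = 52.9°.
The horizontal component of n points toward azimuth atan2(n_x, n_y) = 205°, the dip direction.

true dip 53°, dip direction 205°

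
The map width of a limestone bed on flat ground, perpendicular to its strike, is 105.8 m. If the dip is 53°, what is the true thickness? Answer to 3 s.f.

True thickness t = w · sin(dip) = 105.8 × sin 53°
t = 105.8 × 0.7986 = 84.496 m

84.5 m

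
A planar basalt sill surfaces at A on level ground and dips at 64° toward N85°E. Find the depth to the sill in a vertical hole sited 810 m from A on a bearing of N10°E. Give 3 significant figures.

430 m

The hole lies 75° from the dip direction, so the down-dip offset is 810 × cos 75° = 209.64 m.
Depth = down-dip offset × tan(dip) = 209.64 × tan 64° = 209.64 × 2.0503
Depth = 429.83 m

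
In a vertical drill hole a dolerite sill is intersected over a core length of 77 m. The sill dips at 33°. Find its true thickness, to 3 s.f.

True thickness t = h · cos(dip) = 77 × cos 33°
t = 77 × 0.8387 = 64.578 m

64.6 m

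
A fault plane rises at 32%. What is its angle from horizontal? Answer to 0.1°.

17.7°

tan θ = 32/100 = 0.3200
θ = arctan(0.3200) = 17.74°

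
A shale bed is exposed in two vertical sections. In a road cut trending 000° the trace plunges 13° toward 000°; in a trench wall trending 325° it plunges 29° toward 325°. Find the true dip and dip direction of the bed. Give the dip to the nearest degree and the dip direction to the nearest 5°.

Each apparent-dip line lies in the plane. As unit vectors (x east, y north, z up), v₁ plunges 13°→000° and v₂ plunges 29°→325°.
n = v₁ × v₂ = (-0.311, 0.113, 0.489) (taken with n_z > 0).
tan δ = √(n_x²+n_y²)/n_z = 0.331/0.489, so δ = 34.1°.
Dip direction = azimuth of (n_x, n_y) = atan2(-0.311, 0.113) = 290°.

true dip 34°, dip direction 290°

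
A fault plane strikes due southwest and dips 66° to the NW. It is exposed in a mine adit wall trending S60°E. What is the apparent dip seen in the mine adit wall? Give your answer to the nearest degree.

65°

Angle between strike (due southwest) and section (S60°E): β = 75°.
tan α = tan 66° × sin 75° = 2.2460 × 0.9659 = 2.1695
α = arctan(2.1695) = 65.25°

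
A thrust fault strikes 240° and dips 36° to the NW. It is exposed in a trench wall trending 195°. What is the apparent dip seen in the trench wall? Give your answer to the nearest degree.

The section lies 45° from the strike.
tan(apparent dip) = tan 36° · sin 45° = 0.5137
α = arctan(0.5137) = 27.19°

27°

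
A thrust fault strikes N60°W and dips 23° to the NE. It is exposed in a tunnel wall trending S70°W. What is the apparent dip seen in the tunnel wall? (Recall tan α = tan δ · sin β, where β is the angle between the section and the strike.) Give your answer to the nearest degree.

The section lies 50° from the strike.
tan(apparent dip) = tan 23° · sin 50° = 0.3252
α = arctan(0.3252) = 18.01°

18°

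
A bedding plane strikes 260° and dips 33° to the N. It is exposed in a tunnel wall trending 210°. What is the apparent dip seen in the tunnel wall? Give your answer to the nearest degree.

The section lies 50° from the strike.
tan α = tan 33° × sin 50° = 0.6494 × 0.7660 = 0.4975
apparent dip = arctan 0.4975 = 26.45°

26°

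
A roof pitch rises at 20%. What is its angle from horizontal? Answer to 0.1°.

tan θ = 20/100 = 0.2000
θ = arctan(0.2000) = 11.31°

11.3°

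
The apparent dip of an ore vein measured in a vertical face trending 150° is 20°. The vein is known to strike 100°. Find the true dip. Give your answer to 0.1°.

25.4°

The section is 50° from the strike.
tan δ = tan α / sin β = tan 20° / sin 50° = 0.3640 / 0.7660 = 0.4751
true dip = arctan 0.4751 = 25.41°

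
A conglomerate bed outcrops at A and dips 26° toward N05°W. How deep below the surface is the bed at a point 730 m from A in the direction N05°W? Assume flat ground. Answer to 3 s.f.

356 m

The hole is directly down-dip from the outcrop, so the down-dip offset is 730 m.
Depth = down-dip offset × tan(dip) = 730.00 × tan 26° = 730.00 × 0.4877
Depth = 356.04 m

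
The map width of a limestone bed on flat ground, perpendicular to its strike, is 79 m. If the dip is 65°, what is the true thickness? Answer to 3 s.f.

71.6 m

True thickness t = w · sin(dip) = 79 × sin 65°
t = 79 × 0.9063 = 71.598 m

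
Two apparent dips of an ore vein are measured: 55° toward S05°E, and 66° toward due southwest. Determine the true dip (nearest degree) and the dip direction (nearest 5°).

true dip 66°, dip direction 225°

The two traces are lines in the plane: v₁ = (sin 175°·cos 55°, cos 175°·cos 55°, −sin 55°), v₂ = (sin 225°·cos 66°, cos 225°·cos 66°, −sin 66°).
Cross product v₁ × v₂ gives the pole to the plane: n ∝ (-0.286, -0.281, 0.179).
tan δ = √(n_x²+n_y²)/n_z = 0.401/0.179, so δ = 66.0°.
The horizontal component of n points toward azimuth atan2(n_x, n_y) = 226°, the dip direction.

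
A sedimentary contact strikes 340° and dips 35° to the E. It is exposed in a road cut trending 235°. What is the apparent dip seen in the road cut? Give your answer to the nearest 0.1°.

The strike is 340° and the section trends 235°; the acute angle between them is β = 75°.
tan(apparent dip) = tan 35° · sin 75° = 0.6763
apparent dip = arctan 0.6763 = 34.07°

34.1°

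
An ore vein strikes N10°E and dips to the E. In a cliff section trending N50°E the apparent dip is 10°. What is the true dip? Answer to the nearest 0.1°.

15.3°

The section is 40° from the strike.
tan δ = tan α / sin β = tan 10° / sin 40° = 0.1763 / 0.6428 = 0.2743
δ = arctan(0.2743) = 15.34°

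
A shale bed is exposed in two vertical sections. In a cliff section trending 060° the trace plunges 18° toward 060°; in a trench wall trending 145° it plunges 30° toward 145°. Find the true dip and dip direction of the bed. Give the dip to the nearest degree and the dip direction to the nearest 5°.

true dip 33°, dip direction 120°

Each apparent-dip line lies in the plane. As unit vectors (x east, y north, z up), v₁ plunges 18°→060° and v₂ plunges 30°→145°.
n = v₁ × v₂ = (0.457, -0.258, 0.821) (taken with n_z > 0).
tan δ = √(n_x²+n_y²)/n_z = 0.525/0.821, so δ = 32.6°.
The horizontal component of n points toward azimuth atan2(n_x, n_y) = 119°, the dip direction.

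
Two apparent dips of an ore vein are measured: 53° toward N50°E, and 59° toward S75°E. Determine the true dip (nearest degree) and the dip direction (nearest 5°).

true dip 60°, dip direction 090°

Represent each trace as a vector plunging at its apparent dip toward its trend (east-north-up frame): v₁ = (0.461, 0.387, -0.799), v₂ = (0.497, -0.133, -0.857).
n = v₁ × v₂ = (0.438, 0.002, 0.254) (taken with n_z > 0).
True dip = arccos(n_z / |n|) = arccos(0.5015) = 59.9°.
Dip direction = azimuth of (n_x, n_y) = atan2(0.438, 0.002) = 90°.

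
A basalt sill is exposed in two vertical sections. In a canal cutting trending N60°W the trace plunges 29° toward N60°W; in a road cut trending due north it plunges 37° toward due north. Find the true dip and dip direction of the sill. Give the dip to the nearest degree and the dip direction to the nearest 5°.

true dip 38°, dip direction 345°

Represent each trace as a vector plunging at its apparent dip toward its trend (east-north-up frame): v₁ = (-0.757, 0.437, -0.485), v₂ = (0.000, 0.799, -0.602).
The plane normal is n = v₁ × v₂ ∝ (-0.124, 0.456, 0.605).
True dip = arccos(n_z / |n|) = arccos(0.7881) = 38.0°.
The horizontal component of n points toward azimuth atan2(n_x, n_y) = 345°, the dip direction.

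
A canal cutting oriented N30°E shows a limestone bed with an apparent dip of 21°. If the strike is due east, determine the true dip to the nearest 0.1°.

β = acute angle between strike due east and section N30°E = 60°.
tan(true dip) = tan 21° / sin 60° = 0.4432
δ = arctan(0.4432) = 23.91°

23.9°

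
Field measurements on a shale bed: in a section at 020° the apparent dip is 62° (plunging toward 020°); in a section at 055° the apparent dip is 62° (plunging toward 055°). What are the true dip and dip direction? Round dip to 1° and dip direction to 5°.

true dip 63°, dip direction 035°

Each apparent-dip line lies in the plane. As unit vectors (x east, y north, z up), v₁ plunges 62°→020° and v₂ plunges 62°→055°.
Cross product v₁ × v₂ gives the pole to the plane: n ∝ (0.152, 0.198, 0.126).
Dip δ = arctan(|n_h|/n_z) = arctan(0.249/0.126) = 63.1°.
The horizontal component of n points toward azimuth atan2(n_x, n_y) = 37°, the dip direction.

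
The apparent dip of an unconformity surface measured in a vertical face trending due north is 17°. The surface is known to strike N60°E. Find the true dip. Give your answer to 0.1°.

19.4°

The section is 60° from the strike.
tan δ = tan α / sin β = tan 17° / sin 60° = 0.3057 / 0.8660 = 0.3530
true dip = arctan 0.3530 = 19.44°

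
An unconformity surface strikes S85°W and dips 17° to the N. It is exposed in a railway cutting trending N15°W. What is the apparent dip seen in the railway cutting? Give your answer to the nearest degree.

The strike is S85°W and the section trends N15°W; the acute angle between them is β = 80°.
tan α = tan 17° × sin 80° = 0.3057 × 0.9848 = 0.3011
apparent dip = arctan 0.3011 = 16.76°

17°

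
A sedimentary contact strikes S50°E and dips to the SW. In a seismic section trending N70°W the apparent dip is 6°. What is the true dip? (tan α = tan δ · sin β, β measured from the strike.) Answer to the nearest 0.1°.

17.1°

The section is 20° from the strike.
tan(true dip) = tan 6° / sin 20° = 0.3073
true dip = arctan 0.3073 = 17.08°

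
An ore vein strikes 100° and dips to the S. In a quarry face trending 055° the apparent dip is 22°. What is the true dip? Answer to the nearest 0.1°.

29.7°

The section is 45° from the strike.
tan δ = tan α / sin β = tan 22° / sin 45° = 0.4040 / 0.7071 = 0.5714
true dip = arctan 0.5714 = 29.74°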